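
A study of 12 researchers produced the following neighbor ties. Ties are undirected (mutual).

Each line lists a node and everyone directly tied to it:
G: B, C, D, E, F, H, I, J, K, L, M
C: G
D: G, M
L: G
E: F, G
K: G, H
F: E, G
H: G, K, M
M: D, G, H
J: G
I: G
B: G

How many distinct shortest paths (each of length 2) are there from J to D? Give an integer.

1

The shortest distance is 2, and the only length-2 path is J–G–D. So there is exactly 1 shortest path.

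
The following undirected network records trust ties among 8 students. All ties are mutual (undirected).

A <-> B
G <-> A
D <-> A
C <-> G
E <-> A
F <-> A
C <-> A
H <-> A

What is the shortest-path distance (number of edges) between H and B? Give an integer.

2

One shortest route is H – A – B, which uses 2 edges, and H and B are not directly tied, so nothing shorter exists. So d(H,B) = 2.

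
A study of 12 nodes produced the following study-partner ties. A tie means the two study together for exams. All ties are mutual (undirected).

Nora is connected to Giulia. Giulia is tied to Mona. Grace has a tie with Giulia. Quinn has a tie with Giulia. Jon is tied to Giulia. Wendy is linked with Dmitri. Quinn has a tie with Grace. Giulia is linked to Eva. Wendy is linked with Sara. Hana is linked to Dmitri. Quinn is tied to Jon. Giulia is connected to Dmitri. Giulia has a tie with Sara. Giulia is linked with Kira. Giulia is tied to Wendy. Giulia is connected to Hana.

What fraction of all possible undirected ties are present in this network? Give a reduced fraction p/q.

There are 16 edges and 12 nodes, so the maximum possible is C(12,2) = 66.
Density = 16/66 = 8/33.

8/33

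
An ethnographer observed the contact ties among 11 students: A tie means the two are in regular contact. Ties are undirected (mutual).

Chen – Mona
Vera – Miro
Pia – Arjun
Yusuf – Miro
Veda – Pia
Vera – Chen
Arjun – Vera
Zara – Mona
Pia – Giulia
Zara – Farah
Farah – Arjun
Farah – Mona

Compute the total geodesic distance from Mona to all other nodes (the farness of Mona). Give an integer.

Distances from Mona: Arjun:2, Chen:1, Farah:1, Giulia:4, Miro:3, Pia:3, Veda:4, Vera:2, Yusuf:4, Zara:1.
Sum = 2 + 1 + 1 + 4 + 3 + 3 + 4 + 2 + 4 + 1 = 25.

25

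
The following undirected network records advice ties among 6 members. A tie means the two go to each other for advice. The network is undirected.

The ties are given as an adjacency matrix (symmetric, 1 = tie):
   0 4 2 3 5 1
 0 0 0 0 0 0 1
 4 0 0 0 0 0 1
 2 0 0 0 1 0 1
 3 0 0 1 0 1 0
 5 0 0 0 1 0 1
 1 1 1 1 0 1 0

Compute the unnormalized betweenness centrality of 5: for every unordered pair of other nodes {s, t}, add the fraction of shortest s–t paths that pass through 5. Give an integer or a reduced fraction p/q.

3/2

Pairs whose geodesics pass through 5 — 0–3: 1/2; 4–3: 1/2; 3–1: 1/2.
All other pairs contribute 0.
Summing the contributions gives betweenness(5) = 3/2.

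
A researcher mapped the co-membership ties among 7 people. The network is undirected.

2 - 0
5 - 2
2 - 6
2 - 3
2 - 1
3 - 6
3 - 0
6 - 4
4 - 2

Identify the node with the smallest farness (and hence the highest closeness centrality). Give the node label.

2

Farness (sum of distances to all others) for each node — 0:10, 1:11, 2:6, 3:9, 4:10, 5:11, 6:9.
The smallest farness is 6, for 2, so 2 has the highest closeness.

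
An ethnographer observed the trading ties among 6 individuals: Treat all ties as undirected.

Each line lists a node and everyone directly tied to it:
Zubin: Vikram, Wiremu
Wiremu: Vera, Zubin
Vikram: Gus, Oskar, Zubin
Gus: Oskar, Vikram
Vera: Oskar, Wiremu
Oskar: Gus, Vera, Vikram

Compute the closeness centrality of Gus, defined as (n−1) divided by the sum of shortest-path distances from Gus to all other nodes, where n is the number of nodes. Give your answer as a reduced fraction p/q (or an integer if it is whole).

Distances from Gus: Oskar:1, Vera:2, Vikram:1, Wiremu:3, Zubin:2. Sum = 9.
n = 6, so closeness = 5/9.

5/9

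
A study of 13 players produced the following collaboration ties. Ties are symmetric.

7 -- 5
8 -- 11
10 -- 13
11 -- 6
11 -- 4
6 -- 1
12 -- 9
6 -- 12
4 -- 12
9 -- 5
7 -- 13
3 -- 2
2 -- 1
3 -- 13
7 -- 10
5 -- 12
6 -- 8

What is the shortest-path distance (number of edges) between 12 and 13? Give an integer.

One shortest route is 12 – 5 – 7 – 13, which uses 3 edges, and at distance 2 from 12 we only reach {1, 7, 8, 11}, which does not include 13. So d(12,13) = 3.

3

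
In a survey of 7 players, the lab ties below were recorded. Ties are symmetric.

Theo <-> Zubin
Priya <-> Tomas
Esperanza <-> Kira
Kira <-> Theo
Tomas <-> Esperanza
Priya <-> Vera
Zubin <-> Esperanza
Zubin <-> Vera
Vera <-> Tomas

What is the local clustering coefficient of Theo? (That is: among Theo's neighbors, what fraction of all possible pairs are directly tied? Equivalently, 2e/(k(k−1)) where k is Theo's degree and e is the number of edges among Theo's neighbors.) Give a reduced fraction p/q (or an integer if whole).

Theo's neighbors: Kira and Zubin (k = 2).
Possible neighbor pairs: C(2,2) = 1. Edges among them: none → e = 0.
Clustering(Theo) = 0/1.

0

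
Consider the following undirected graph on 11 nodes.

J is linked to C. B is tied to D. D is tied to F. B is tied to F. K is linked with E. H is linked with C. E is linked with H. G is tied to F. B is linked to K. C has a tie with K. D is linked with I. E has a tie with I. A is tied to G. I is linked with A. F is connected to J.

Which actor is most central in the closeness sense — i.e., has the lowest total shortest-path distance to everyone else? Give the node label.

F

Farness (sum of distances to all others) for each node — A:24, B:19, C:22, D:19, E:20, F:18, G:23, H:24, I:19, J:21, K:19.
The smallest farness is 18, for F, so F has the highest closeness.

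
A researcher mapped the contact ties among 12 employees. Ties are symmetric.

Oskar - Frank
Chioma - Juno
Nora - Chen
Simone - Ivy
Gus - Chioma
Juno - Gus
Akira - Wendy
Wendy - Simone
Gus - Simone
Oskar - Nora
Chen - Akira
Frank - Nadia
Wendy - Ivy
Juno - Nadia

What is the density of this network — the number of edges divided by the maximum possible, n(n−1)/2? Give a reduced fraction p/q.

7/33

There are 14 edges and 12 nodes, so the maximum possible is C(12,2) = 66.
Density = 14/66 = 7/33.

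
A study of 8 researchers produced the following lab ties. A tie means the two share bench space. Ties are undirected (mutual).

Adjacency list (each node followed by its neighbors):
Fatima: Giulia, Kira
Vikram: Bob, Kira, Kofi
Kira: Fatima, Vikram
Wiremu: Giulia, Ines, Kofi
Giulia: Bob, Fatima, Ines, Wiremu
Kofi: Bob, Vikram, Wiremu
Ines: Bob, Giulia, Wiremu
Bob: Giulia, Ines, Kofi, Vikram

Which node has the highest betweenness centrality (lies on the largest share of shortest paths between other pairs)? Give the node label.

Unnormalized betweenness of each node: Bob:23/6, Fatima:2, Giulia:5, Ines:1/3, Kira:4/3, Kofi:11/6, Vikram:10/3, Wiremu:4/3.
Giulia has the largest value, 5, making it the main broker — the node through which the most shortest paths run.

Giulia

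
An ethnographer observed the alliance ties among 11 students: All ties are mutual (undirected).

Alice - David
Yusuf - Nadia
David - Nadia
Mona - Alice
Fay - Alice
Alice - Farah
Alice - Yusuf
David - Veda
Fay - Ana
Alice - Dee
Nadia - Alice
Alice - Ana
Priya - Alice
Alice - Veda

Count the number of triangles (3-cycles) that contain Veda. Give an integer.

Veda's neighbors: Alice and David.
Neighbor pairs that are themselves tied: Veda–Alice–David. Each forms one triangle with Veda, for 1 in total.

1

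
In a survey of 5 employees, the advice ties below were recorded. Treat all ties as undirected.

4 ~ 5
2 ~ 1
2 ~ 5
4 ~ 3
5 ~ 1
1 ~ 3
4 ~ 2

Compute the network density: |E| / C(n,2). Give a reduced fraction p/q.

7/10

There are 7 edges and 5 nodes, so the maximum possible is C(5,2) = 10.
Density = 7/10.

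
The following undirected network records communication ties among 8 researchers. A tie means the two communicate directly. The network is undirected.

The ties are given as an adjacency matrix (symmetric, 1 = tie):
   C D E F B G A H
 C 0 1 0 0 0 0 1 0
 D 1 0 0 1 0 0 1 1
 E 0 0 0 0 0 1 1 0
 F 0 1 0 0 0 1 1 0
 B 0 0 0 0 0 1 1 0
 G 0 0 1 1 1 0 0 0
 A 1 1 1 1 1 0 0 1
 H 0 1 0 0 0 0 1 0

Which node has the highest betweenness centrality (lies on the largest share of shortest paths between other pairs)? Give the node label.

Unnormalized betweenness of each node: A:21/2, B:5/6, C:0, D:2, E:5/6, F:7/3, G:3/2, H:0.
A has the largest value, 21/2, making it the main broker — the node through which the most shortest paths run.

A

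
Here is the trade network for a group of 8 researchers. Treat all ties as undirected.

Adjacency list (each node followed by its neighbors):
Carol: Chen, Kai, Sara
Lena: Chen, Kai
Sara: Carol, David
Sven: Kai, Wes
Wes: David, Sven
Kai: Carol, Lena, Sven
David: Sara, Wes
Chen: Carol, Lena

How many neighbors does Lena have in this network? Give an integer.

2

Lena is directly tied to Chen and Kai. That is 2 neighbors, so the degree of Lena is 2.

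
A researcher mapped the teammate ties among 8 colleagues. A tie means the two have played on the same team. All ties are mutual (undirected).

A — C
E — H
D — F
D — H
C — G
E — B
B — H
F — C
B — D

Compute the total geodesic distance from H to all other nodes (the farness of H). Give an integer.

Distances from H: A:4, B:1, C:3, D:1, E:1, F:2, G:4.
Sum = 4 + 1 + 3 + 1 + 1 + 2 + 4 = 16.

16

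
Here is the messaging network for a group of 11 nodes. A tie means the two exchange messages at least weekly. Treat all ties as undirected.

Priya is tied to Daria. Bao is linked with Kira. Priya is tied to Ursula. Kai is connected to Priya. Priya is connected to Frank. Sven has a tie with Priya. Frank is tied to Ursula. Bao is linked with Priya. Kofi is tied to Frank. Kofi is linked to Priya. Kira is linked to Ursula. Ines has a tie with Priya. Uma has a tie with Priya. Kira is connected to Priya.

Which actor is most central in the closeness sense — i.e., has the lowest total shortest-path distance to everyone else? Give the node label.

Priya

Farness (sum of distances to all others) for each node — Bao:18, Daria:19, Frank:17, Ines:19, Kai:19, Kira:17, Kofi:18, Priya:10, Sven:19, Uma:19, Ursula:17.
The smallest farness is 10, for Priya, so Priya has the highest closeness.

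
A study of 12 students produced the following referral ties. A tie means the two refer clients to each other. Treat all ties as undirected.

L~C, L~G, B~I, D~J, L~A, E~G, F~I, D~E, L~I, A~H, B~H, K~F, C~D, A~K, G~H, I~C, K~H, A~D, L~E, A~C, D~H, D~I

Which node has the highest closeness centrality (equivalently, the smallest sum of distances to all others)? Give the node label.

D

Farness (sum of distances to all others) for each node — A:17, B:22, C:18, D:16, E:22, F:23, G:21, H:17, I:17, J:26, K:21, L:18.
The smallest farness is 16, for D, so D has the highest closeness.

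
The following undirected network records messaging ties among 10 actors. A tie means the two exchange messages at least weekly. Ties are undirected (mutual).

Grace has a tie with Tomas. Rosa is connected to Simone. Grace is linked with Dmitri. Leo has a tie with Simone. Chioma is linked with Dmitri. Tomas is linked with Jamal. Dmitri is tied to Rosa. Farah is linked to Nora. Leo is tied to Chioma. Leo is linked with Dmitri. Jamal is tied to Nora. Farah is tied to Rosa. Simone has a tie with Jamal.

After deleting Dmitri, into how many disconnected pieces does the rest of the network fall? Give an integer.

1

Dmitri's neighbors (Chioma, Grace, Leo, and Rosa) remain reachable from one another through other ties, so the rest of the network stays in one piece.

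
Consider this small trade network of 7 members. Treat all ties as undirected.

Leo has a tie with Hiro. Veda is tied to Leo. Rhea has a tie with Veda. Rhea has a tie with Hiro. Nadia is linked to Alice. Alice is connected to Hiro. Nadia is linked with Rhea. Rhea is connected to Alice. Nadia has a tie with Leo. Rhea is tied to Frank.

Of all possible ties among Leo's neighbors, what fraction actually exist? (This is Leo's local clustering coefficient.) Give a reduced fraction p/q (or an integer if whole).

0

Leo's neighbors: Hiro, Nadia, and Veda (k = 3).
Possible neighbor pairs: C(3,2) = 3. Edges among them: none → e = 0.
Clustering(Leo) = 0/3 = 0.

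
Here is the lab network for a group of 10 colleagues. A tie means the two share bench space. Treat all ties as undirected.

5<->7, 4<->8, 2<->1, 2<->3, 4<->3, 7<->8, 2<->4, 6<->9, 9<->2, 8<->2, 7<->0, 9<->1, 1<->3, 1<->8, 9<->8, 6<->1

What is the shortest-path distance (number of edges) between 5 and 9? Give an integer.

3

One shortest route is 5 – 7 – 8 – 9, which uses 3 edges, and at distance 2 from 5 we only reach {0, 8}, which does not include 9. So d(5,9) = 3.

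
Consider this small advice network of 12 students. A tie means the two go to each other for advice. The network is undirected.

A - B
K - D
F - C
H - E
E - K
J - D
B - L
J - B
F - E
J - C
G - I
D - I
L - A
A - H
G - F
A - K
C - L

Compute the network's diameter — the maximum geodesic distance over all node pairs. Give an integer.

4

Eccentricity of each node (its greatest distance to any other): A:4, B:4, C:3, D:3, E:3, F:3, G:4, H:4, I:4, J:3, K:3, L:4.
The maximum eccentricity is 4, realized for instance by the pair B–G via B – J – C – F – G. So the diameter is 4.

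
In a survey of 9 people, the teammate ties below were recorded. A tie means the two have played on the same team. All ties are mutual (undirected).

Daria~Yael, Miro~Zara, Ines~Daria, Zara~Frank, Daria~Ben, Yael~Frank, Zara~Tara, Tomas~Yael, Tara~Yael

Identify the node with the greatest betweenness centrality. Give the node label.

Yael

Unnormalized betweenness of each node: Ben:0, Daria:13, Frank:5, Ines:0, Miro:0, Tara:5, Tomas:0, Yael:39/2, Zara:15/2.
Yael has the largest value, 39/2, making it the main broker — the node through which the most shortest paths run.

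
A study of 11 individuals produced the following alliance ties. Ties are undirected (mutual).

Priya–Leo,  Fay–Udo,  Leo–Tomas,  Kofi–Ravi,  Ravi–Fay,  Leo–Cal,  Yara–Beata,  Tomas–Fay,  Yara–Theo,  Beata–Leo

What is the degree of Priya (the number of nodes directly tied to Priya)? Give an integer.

Priya is directly tied to Leo. That is 1 neighbor, so the degree of Priya is 1.

1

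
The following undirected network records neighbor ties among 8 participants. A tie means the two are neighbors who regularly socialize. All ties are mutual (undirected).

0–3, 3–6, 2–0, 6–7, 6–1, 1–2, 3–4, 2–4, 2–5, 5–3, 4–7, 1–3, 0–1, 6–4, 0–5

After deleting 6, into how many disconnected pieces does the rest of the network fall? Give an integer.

6's neighbors (1, 3, 4, and 7) remain reachable from one another through other ties, so the rest of the network stays in one piece.

1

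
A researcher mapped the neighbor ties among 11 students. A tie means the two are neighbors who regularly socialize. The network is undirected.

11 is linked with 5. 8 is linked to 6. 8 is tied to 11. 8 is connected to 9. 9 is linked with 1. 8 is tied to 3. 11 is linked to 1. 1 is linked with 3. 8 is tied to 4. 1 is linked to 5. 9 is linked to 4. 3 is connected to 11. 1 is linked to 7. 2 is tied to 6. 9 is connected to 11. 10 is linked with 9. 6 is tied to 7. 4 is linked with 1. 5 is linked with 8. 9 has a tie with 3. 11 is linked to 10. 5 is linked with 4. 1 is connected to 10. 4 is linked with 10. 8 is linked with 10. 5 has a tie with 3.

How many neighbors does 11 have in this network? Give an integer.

6

11 is directly tied to 1, 3, 5, 8, 9, and 10. That is 6 neighbors, so the degree of 11 is 6.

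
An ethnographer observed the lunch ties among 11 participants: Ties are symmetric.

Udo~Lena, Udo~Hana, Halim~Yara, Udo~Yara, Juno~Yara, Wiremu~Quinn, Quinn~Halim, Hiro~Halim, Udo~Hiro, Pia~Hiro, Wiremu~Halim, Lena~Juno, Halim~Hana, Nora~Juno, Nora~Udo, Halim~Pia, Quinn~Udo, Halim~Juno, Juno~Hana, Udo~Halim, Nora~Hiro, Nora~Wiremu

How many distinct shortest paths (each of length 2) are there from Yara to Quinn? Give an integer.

The shortest distance is 2. The length-2 paths are: Yara–Halim–Quinn; Yara–Udo–Quinn.
That gives 2 distinct shortest paths.

2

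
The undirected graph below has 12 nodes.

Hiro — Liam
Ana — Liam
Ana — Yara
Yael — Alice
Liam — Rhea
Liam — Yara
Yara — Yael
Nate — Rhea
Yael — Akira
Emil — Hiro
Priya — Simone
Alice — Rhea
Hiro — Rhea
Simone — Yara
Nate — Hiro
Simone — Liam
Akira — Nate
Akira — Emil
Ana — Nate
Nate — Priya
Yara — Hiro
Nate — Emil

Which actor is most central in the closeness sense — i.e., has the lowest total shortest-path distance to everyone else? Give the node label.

Farness (sum of distances to all others) for each node — Akira:21, Alice:24, Ana:20, Emil:21, Hiro:17, Liam:18, Nate:16, Priya:22, Rhea:18, Simone:22, Yael:20, Yara:17.
The smallest farness is 16, for Nate, so Nate has the highest closeness.

Nate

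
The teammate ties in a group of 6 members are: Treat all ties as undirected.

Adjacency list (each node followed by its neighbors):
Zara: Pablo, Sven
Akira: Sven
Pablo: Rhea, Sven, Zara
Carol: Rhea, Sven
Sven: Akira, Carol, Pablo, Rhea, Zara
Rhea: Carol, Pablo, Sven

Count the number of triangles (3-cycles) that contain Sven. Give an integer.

3

Sven's neighbors: Akira, Carol, Pablo, Rhea, and Zara.
Neighbor pairs that are themselves tied: Sven–Carol–Rhea; Sven–Pablo–Rhea; Sven–Pablo–Zara. Each forms one triangle with Sven, for 3 in total.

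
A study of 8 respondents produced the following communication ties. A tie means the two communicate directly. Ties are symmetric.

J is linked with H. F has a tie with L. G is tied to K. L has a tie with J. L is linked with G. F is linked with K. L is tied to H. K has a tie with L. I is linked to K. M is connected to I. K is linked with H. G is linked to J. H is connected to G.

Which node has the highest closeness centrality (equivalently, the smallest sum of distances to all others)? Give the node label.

K

Farness (sum of distances to all others) for each node — F:13, G:11, H:11, I:13, J:14, K:9, L:10, M:19.
The smallest farness is 9, for K, so K has the highest closeness.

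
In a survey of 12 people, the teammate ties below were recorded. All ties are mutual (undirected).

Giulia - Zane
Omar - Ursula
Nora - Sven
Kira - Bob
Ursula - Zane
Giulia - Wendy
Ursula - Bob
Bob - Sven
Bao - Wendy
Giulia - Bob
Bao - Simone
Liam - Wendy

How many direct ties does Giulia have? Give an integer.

3

Giulia is directly tied to Bob, Wendy, and Zane. That is 3 neighbors, so the degree of Giulia is 3.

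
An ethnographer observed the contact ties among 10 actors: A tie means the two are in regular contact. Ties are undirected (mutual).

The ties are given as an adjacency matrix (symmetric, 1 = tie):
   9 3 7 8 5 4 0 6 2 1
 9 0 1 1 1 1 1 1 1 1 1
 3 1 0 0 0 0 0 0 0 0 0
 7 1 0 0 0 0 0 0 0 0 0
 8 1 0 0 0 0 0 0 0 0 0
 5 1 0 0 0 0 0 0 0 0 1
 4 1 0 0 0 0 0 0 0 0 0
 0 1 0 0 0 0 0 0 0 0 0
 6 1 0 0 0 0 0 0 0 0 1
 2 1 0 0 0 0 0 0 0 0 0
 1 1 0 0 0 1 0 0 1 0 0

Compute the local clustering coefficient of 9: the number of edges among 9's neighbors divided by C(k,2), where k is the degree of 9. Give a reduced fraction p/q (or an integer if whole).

1/18

9's neighbors: 0, 1, 2, 3, 4, 5, 6, 7, and 8 (k = 9).
Possible neighbor pairs: C(9,2) = 36. Edges among them: 1–5, 1–6 → e = 2.
Clustering(9) = 2/36 = 1/18.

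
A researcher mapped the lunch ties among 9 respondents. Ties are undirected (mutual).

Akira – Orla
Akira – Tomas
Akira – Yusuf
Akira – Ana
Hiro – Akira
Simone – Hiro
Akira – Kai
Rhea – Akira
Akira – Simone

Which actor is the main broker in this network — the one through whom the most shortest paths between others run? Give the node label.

Akira

Unnormalized betweenness of each node: Akira:27, Ana:0, Hiro:0, Kai:0, Orla:0, Rhea:0, Simone:0, Tomas:0, Yusuf:0.
Akira has the largest value, 27, making it the main broker — the node through which the most shortest paths run.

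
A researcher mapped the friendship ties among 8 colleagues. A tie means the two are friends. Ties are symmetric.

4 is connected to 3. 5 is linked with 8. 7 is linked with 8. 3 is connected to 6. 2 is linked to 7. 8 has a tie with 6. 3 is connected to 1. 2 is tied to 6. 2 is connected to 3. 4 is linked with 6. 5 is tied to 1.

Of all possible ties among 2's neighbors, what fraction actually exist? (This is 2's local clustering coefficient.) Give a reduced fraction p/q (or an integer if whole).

1/3

2's neighbors: 3, 6, and 7 (k = 3).
Possible neighbor pairs: C(3,2) = 3. Edges among them: 3–6 → e = 1.
Clustering(2) = 1/3.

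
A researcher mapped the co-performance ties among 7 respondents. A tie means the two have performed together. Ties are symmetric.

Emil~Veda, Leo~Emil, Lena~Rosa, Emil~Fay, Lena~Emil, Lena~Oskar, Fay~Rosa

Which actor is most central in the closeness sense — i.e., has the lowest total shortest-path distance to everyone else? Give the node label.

Farness (sum of distances to all others) for each node — Emil:8, Fay:11, Lena:9, Leo:13, Oskar:14, Rosa:12, Veda:13.
The smallest farness is 8, for Emil, so Emil has the highest closeness.

Emil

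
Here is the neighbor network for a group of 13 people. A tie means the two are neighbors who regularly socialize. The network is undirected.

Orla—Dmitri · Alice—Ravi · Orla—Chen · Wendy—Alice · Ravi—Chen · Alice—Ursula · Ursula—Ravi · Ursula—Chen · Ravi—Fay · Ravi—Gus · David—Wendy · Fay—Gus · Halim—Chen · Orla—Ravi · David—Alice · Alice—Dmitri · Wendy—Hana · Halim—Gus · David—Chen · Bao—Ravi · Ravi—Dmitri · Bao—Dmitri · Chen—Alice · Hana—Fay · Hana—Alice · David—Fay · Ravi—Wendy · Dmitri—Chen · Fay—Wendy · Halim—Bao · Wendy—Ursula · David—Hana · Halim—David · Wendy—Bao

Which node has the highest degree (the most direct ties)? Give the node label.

Degrees — Alice:7, Bao:4, Chen:7, David:6, Dmitri:5, Fay:5, Gus:3, Halim:4, Hana:4, Orla:3, Ravi:9, Ursula:4, Wendy:7.
The maximum is 9, attained only by Ravi.

Ravi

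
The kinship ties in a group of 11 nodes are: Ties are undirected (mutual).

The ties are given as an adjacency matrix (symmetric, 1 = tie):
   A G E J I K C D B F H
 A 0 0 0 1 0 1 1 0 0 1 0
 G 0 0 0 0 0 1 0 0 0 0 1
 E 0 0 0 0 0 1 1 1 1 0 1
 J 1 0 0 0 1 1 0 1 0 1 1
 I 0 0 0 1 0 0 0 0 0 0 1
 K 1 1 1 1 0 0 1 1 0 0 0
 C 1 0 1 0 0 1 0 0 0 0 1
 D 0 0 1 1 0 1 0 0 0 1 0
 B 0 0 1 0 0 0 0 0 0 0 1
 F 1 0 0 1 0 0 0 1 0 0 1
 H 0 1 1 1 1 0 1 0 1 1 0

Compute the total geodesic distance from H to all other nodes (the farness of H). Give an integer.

13

Distances from H: A:2, B:1, C:1, D:2, E:1, F:1, G:1, I:1, J:1, K:2.
Sum = 2 + 1 + 1 + 2 + 1 + 1 + 1 + 1 + 1 + 2 = 13.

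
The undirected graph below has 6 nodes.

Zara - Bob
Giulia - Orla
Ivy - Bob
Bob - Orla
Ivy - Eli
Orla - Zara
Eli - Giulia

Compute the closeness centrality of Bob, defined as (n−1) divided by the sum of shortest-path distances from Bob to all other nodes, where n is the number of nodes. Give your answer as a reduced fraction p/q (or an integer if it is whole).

5/7

Distances from Bob: Eli:2, Giulia:2, Ivy:1, Orla:1, Zara:1. Sum = 7.
n = 6, so closeness = 5/7.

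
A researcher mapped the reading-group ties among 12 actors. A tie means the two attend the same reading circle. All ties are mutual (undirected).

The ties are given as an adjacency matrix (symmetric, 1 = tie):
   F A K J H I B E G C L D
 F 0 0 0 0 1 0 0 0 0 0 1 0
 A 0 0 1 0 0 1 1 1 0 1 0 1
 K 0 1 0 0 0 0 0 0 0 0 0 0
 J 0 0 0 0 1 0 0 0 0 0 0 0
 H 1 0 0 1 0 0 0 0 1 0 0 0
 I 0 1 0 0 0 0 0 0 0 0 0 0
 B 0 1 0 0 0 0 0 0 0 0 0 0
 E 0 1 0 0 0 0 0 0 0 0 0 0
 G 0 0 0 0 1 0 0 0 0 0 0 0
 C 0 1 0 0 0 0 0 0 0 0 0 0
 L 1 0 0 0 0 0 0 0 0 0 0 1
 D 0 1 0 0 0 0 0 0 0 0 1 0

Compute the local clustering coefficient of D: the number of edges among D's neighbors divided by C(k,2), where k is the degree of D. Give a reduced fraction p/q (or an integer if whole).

0

D's neighbors: A and L (k = 2).
Possible neighbor pairs: C(2,2) = 1. Edges among them: none → e = 0.
Clustering(D) = 0/1.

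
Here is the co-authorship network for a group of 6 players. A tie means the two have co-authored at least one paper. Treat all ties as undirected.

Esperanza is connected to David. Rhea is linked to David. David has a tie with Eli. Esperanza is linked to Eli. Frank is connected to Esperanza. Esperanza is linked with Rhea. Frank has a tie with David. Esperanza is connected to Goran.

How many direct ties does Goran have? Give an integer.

1

Goran is directly tied to Esperanza. That is 1 neighbor, so the degree of Goran is 1.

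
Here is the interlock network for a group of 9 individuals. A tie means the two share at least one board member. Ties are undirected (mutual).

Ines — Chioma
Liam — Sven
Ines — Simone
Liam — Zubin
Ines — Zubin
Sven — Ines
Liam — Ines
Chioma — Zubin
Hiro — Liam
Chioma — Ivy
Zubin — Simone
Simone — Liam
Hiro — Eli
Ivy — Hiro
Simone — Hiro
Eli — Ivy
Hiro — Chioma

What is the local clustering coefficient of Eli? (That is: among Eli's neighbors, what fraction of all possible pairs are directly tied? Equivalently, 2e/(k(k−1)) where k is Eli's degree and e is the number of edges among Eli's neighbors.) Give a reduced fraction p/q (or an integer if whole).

Eli's neighbors: Hiro and Ivy (k = 2).
Possible neighbor pairs: C(2,2) = 1. Edges among them: Hiro–Ivy → e = 1.
Clustering(Eli) = 1/1.

1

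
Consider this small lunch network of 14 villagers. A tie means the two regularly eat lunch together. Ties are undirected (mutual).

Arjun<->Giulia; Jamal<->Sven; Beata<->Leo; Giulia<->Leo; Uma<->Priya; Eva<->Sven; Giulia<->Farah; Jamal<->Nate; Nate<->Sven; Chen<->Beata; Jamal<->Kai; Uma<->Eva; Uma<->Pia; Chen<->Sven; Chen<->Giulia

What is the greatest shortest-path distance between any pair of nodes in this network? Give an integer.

Eccentricity of each node (its greatest distance to any other): Arjun:6, Beata:5, Chen:4, Eva:4, Farah:6, Giulia:5, Jamal:4, Kai:5, Leo:6, Nate:4, Pia:6, Priya:6, Sven:3, Uma:5.
The maximum eccentricity is 6, realized for instance by the pair Pia–Arjun via Pia – Uma – Eva – Sven – Chen – Giulia – Arjun. So the diameter is 6.

6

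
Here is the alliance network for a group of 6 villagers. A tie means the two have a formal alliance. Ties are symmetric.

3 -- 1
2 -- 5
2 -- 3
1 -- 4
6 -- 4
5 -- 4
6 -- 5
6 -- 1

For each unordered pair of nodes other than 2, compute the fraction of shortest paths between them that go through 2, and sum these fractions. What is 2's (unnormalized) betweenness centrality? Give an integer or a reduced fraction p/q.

Pairs whose geodesics pass through 2 — 3–5: 1.
All other pairs contribute 0.
Summing the contributions gives betweenness(2) = 1.

1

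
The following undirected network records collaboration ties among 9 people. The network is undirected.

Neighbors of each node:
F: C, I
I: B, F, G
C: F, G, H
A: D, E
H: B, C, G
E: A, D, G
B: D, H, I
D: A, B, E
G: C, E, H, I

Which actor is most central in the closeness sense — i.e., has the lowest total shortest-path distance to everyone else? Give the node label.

G

Farness (sum of distances to all others) for each node — A:19, B:13, C:15, D:15, E:14, F:18, G:12, H:14, I:14.
The smallest farness is 12, for G, so G has the highest closeness.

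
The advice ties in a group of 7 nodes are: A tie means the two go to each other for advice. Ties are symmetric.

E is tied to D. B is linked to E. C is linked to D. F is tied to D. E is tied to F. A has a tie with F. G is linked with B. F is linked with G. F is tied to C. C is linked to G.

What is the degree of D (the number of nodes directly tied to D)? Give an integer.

D is directly tied to C, E, and F. That is 3 neighbors, so the degree of D is 3.

3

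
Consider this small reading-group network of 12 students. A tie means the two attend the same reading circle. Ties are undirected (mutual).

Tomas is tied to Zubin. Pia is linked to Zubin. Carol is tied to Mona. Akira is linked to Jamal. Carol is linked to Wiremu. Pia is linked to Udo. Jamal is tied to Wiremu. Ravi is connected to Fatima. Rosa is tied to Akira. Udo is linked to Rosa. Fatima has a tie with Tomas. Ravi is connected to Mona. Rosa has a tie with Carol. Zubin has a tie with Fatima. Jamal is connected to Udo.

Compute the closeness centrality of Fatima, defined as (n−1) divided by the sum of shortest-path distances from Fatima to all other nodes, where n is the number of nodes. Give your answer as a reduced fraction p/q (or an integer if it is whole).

Distances from Fatima: Akira:5, Carol:3, Jamal:4, Mona:2, Pia:2, Ravi:1, Rosa:4, Tomas:1, Udo:3, Wiremu:4, Zubin:1. Sum = 30.
n = 12, so closeness = 11/30.

11/30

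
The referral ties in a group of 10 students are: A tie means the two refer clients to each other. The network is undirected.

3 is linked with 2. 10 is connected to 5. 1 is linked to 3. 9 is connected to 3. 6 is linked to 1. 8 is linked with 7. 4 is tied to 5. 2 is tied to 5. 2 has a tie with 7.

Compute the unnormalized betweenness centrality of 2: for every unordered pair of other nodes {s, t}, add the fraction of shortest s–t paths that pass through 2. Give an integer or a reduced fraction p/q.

Pairs whose geodesics pass through 2 — 8–4: 1; 8–6: 1; 8–3: 1; 8–1: 1; 8–5: 1; 8–10: 1; 8–9: 1; 4–6: 1; 4–3: 1; 4–1: 1; 4–7: 1; 4–9: 1; 6–5: 1; 6–10: 1 … (+12 more pairs).
All other pairs contribute 0.
Summing the contributions gives betweenness(2) = 26.

26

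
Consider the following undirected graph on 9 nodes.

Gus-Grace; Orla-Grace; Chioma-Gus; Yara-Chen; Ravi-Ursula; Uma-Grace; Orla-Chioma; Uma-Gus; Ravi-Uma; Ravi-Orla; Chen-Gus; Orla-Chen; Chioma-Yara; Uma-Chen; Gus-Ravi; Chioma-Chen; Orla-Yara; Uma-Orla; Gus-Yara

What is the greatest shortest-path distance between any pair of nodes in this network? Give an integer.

3

Eccentricity of each node (its greatest distance to any other): Chen:3, Chioma:3, Grace:3, Gus:2, Orla:2, Ravi:2, Uma:2, Ursula:3, Yara:3.
The maximum eccentricity is 3, realized for instance by the pair Chioma–Ursula via Chioma – Orla – Ravi – Ursula. So the diameter is 3.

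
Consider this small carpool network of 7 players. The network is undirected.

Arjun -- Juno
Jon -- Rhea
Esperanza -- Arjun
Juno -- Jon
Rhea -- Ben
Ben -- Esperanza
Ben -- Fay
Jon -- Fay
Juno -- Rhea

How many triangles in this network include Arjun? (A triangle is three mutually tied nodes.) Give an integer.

0

Arjun's neighbors are Esperanza and Juno, but none of them are tied to each other, so no triangle contains Arjun.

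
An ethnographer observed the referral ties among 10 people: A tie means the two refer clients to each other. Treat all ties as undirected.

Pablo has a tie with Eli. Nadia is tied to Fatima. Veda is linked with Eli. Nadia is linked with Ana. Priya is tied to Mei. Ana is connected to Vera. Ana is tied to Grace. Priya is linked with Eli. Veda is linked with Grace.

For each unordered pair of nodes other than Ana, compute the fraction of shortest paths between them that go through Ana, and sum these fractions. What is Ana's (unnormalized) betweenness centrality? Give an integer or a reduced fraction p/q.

20

Pairs whose geodesics pass through Ana — Nadia–Eli: 1; Nadia–Grace: 1; Nadia–Pablo: 1; Nadia–Mei: 1; Nadia–Veda: 1; Nadia–Vera: 1; Nadia–Priya: 1; Eli–Fatima: 1; Eli–Vera: 1; Grace–Fatima: 1; Grace–Vera: 1; Pablo–Fatima: 1; Pablo–Vera: 1; Fatima–Mei: 1 … (+6 more pairs).
All other pairs contribute 0.
Summing the contributions gives betweenness(Ana) = 20.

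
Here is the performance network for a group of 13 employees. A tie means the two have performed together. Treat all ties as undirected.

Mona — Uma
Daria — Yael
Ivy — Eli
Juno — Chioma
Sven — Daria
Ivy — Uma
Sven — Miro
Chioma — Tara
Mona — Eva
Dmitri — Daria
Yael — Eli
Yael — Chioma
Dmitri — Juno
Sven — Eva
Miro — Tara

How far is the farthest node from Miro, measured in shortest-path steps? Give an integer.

Distances from Miro: Chioma:2, Daria:2, Dmitri:3, Eli:4, Eva:2, Ivy:5, Juno:3, Mona:3, Sven:1, Tara:1, Uma:4, Yael:3.
The largest is 5 (to Ivy), so the eccentricity of Miro is 5.

5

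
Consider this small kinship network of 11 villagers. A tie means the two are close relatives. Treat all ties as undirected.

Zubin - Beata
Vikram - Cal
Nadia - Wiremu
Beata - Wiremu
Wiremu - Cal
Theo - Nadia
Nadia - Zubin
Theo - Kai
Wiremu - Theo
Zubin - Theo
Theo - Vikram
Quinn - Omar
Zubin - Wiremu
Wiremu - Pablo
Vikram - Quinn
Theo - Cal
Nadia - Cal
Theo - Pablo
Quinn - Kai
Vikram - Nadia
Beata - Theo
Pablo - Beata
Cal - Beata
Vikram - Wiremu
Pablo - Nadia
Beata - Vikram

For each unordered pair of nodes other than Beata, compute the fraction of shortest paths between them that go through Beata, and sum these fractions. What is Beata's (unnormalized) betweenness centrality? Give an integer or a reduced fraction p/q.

41/20

Pairs whose geodesics pass through Beata — Omar–Zubin: 1/5; Omar–Pablo: 1/5; Quinn–Zubin: 1/5; Quinn–Pablo: 1/5; Zubin–Cal: 1/4; Zubin–Vikram: 1/4; Zubin–Pablo: 1/4; Cal–Pablo: 1/4; Vikram–Pablo: 1/4.
All other pairs contribute 0.
Summing the contributions gives betweenness(Beata) = 41/20.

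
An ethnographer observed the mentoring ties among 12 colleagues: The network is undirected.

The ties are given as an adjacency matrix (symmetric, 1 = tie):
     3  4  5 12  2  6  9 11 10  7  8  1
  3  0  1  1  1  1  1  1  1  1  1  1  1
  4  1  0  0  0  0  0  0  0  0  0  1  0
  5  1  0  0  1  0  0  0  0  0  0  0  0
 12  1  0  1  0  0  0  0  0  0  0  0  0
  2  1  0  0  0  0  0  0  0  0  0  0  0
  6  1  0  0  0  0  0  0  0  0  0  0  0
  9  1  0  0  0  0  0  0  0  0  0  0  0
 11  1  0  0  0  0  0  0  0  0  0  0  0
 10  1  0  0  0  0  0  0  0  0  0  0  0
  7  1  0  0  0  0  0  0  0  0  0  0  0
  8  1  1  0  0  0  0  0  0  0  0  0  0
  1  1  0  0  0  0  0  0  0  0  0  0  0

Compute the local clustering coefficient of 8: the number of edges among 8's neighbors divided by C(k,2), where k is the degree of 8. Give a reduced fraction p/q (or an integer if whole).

8's neighbors: 3 and 4 (k = 2).
Possible neighbor pairs: C(2,2) = 1. Edges among them: 3–4 → e = 1.
Clustering(8) = 1/1.

1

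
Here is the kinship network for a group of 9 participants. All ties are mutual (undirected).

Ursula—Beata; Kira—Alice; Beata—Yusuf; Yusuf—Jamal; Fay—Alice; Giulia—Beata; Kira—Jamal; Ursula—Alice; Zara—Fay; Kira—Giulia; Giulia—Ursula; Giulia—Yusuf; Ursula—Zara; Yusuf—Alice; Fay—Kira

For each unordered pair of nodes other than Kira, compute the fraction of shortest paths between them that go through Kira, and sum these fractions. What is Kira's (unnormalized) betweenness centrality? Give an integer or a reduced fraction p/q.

Pairs whose geodesics pass through Kira — Fay–Beata: 1/4; Fay–Jamal: 1; Fay–Giulia: 1; Ursula–Jamal: 2/5; Jamal–Zara: 1; Jamal–Alice: 1/2; Jamal–Giulia: 1/2; Alice–Giulia: 1/3.
All other pairs contribute 0.
Summing the contributions gives betweenness(Kira) = 299/60.

299/60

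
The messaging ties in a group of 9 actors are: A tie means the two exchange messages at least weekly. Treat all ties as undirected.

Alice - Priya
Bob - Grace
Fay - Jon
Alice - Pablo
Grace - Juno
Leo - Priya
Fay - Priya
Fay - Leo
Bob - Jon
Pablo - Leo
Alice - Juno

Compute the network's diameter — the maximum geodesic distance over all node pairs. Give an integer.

4

Eccentricity of each node (its greatest distance to any other): Alice:3, Bob:4, Fay:3, Grace:4, Jon:3, Juno:3, Leo:4, Pablo:4, Priya:3.
The maximum eccentricity is 4, realized for instance by the pair Bob–Pablo via Bob – Grace – Juno – Alice – Pablo. So the diameter is 4.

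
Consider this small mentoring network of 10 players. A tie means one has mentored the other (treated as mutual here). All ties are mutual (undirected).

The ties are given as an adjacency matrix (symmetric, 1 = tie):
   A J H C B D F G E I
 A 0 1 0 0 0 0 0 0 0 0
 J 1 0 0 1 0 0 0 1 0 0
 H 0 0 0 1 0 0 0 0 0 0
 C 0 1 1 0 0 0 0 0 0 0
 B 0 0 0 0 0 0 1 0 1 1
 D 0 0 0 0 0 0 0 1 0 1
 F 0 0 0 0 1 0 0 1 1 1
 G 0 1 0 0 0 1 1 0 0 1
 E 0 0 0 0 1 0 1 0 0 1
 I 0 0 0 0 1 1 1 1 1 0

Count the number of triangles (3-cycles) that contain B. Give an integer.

3

B's neighbors: E, F, and I.
Neighbor pairs that are themselves tied: B–E–F; B–E–I; B–F–I. Each forms one triangle with B, for 3 in total.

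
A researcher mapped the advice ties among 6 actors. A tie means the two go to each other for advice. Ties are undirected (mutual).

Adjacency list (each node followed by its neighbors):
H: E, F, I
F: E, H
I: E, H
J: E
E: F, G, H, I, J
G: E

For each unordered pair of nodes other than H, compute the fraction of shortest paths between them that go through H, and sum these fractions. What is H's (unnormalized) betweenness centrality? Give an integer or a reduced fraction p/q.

1/2

Pairs whose geodesics pass through H — F–I: 1/2.
All other pairs contribute 0.
Summing the contributions gives betweenness(H) = 1/2.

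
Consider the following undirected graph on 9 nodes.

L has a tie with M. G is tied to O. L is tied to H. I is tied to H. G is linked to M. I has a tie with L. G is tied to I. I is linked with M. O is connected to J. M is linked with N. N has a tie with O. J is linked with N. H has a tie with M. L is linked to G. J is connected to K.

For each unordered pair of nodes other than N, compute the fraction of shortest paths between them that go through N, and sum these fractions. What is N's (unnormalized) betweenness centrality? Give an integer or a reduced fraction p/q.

27/4

Pairs whose geodesics pass through N — M–J: 1; M–O: 1/2; M–K: 1; I–J: 1/2; I–K: 1/2; L–J: 1/2; L–K: 1/2; H–J: 1; H–O: 1/4; H–K: 1.
All other pairs contribute 0.
Summing the contributions gives betweenness(N) = 27/4.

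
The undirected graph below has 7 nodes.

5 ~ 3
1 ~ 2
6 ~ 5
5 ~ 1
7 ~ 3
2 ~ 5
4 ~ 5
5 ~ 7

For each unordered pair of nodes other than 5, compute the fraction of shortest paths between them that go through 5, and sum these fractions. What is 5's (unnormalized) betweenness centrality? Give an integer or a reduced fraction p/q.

13

Pairs whose geodesics pass through 5 — 2–4: 1; 2–7: 1; 2–3: 1; 2–6: 1; 1–4: 1; 1–7: 1; 1–3: 1; 1–6: 1; 4–7: 1; 4–3: 1; 4–6: 1; 7–6: 1; 3–6: 1.
All other pairs contribute 0.
Summing the contributions gives betweenness(5) = 13.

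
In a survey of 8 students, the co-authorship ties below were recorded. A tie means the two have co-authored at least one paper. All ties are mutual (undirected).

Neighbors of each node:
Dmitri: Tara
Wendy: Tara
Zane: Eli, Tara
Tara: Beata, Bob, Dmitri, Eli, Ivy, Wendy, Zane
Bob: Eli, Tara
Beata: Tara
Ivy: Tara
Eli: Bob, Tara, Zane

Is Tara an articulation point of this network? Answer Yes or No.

Removing Tara leaves {Bob, Eli, and Zane} with no path to {Wendy}, so the network splits into 5 components. Tara is a cut vertex.

Yes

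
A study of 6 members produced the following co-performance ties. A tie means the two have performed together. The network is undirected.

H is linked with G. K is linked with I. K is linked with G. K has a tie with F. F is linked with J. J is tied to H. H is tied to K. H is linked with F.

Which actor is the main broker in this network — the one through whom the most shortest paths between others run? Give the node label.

Unnormalized betweenness of each node: F:1, G:0, H:5/2, I:0, J:0, K:9/2.
K has the largest value, 9/2, making it the main broker — the node through which the most shortest paths run.

K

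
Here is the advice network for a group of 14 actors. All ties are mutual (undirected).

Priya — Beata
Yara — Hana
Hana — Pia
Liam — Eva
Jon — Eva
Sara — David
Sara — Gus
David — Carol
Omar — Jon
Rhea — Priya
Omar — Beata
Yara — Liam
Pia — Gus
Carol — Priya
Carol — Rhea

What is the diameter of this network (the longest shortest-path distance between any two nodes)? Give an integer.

Eccentricity of each node (its greatest distance to any other): Beata:6, Carol:6, David:6, Eva:6, Gus:6, Hana:6, Jon:6, Liam:6, Omar:6, Pia:6, Priya:6, Rhea:7, Sara:6, Yara:7.
The maximum eccentricity is 7, realized for instance by the pair Yara–Rhea via Yara – Liam – Eva – Jon – Omar – Beata – Priya – Rhea. So the diameter is 7.

7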